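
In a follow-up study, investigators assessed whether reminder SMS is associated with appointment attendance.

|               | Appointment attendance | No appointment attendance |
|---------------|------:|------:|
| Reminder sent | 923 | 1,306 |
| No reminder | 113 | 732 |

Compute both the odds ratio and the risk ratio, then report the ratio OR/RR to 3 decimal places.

Cells: a = 923, b = 1306, c = 113, d = 732.
OR = (923·732)/(1306·113) = 675636/147578 = 4.57816
Risk in exposed = 923/2229 = 0.41409; risk in unexposed = 113/845 = 0.13373; RR = 3.09649
OR/RR = 4.57816 / 3.09649 = 1.47850
The outcome is not rare, so the OR lies further from 1 than the RR.

1.478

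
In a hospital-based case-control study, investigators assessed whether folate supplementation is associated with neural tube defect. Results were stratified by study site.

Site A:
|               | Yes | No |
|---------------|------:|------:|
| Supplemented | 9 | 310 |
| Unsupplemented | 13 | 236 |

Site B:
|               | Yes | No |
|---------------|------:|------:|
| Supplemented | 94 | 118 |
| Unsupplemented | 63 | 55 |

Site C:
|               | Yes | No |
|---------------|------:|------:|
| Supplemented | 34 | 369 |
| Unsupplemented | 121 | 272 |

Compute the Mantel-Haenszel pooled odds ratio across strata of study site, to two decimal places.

OR_MH = Σ(aᵢdᵢ/nᵢ) / Σ(bᵢcᵢ/nᵢ), where nᵢ is the stratum total.
Stratum 1 (Site A): n = 568; a·d/n = 9·236/568 = 3.7394; b·c/n = 310·13/568 = 7.0951
Stratum 2 (Site B): n = 330; a·d/n = 94·55/330 = 15.6667; b·c/n = 118·63/330 = 22.5273
Stratum 3 (Site C): n = 796; a·d/n = 34·272/796 = 11.6181; b·c/n = 369·121/796 = 56.0917
OR_MH = (3.7394 + 15.6667 + 11.6181) / (7.0951 + 22.5273 + 56.0917) = 31.0242 / 85.7141 = 0.36195

0.36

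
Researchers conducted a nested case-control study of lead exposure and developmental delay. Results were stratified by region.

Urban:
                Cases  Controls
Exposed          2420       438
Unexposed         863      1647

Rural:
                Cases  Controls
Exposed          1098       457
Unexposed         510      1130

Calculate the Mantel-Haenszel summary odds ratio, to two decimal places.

7.89

OR_MH = Σ(aᵢdᵢ/nᵢ) / Σ(bᵢcᵢ/nᵢ), where nᵢ is the stratum total.
Stratum 1 (Urban): n = 5368; a·d/n = 2420·1647/5368 = 742.5000; b·c/n = 438·863/5368 = 70.4162
Stratum 2 (Rural): n = 3195; a·d/n = 1098·1130/3195 = 388.3380; b·c/n = 457·510/3195 = 72.9484
OR_MH = (742.5000 + 388.3380) / (70.4162 + 72.9484) = 1130.8380 / 143.3645 = 7.88785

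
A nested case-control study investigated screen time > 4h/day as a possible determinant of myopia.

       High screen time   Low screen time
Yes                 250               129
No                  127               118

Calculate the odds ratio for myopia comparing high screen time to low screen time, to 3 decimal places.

Reading the table with exposure as columns: a = 250 (High screen time, case), b = 127 (High screen time, non-case), c = 129 (Low screen time, case), d = 118.
OR = (a·d)/(b·c) = (250 × 118) / (127 × 129) = 29500 / 16383 = 1.80065
The odds of myopia are about 1.80 times as high in the high screen time group.

1.801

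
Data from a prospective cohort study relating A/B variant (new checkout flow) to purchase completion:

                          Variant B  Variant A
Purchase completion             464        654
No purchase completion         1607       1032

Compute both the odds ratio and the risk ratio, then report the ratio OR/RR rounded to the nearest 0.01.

Reading the table with exposure as columns: a = 464 (Variant B, case), b = 1607 (Variant B, non-case), c = 654 (Variant A, case), d = 1032.
OR = (464·1032)/(1607·654) = 478848/1050978 = 0.45562
Risk in exposed = 464/2071 = 0.22405; risk in unexposed = 654/1686 = 0.38790; RR = 0.57759
OR/RR = 0.45562 / 0.57759 = 0.78884
The outcome is not rare, so the OR lies further from 1 than the RR.

0.79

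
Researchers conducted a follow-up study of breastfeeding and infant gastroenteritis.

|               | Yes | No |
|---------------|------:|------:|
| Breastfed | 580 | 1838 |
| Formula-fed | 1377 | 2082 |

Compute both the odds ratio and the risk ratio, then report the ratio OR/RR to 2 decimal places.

Cells: a = 580, b = 1838, c = 1377, d = 2082.
OR = (580·2082)/(1838·1377) = 1207560/2530926 = 0.47712
Risk in exposed = 580/2418 = 0.23987; risk in unexposed = 1377/3459 = 0.39809; RR = 0.60254
OR/RR = 0.47712 / 0.60254 = 0.79185
The outcome is not rare, so the OR lies further from 1 than the RR.

0.79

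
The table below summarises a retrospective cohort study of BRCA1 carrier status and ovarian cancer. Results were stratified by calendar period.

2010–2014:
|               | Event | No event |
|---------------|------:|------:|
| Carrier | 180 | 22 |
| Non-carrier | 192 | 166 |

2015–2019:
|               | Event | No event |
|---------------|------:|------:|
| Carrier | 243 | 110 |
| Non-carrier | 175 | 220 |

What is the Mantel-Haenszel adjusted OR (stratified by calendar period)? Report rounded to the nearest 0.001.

3.751

OR_MH = Σ(aᵢdᵢ/nᵢ) / Σ(bᵢcᵢ/nᵢ), where nᵢ is the stratum total.
Stratum 1 (2010–2014): n = 560; a·d/n = 180·166/560 = 53.3571; b·c/n = 22·192/560 = 7.5429
Stratum 2 (2015–2019): n = 748; a·d/n = 243·220/748 = 71.4706; b·c/n = 110·175/748 = 25.7353
OR_MH = (53.3571 + 71.4706) / (7.5429 + 25.7353) = 124.8277 / 33.2782 = 3.75104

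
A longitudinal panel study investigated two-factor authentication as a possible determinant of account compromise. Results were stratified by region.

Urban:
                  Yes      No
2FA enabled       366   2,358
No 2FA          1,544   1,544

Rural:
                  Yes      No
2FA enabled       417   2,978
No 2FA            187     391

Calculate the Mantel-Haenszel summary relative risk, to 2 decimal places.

0.29

RR_MH = Σ(aᵢ·n₀ᵢ/nᵢ) / Σ(cᵢ·n₁ᵢ/nᵢ), with n₁ᵢ = aᵢ+bᵢ (exposed), n₀ᵢ = cᵢ+dᵢ (unexposed), nᵢ = n₁ᵢ+n₀ᵢ.
Stratum 1 (Urban): n₁ = 2724, n₀ = 3088, n = 5812; a·n₀/n = 366·3088/5812 = 194.4611; c·n₁/n = 1544·2724/5812 = 723.6504
Stratum 2 (Rural): n₁ = 3395, n₀ = 578, n = 3973; a·n₀/n = 417·578/3973 = 60.6660; c·n₁/n = 187·3395/3973 = 159.7949
RR_MH = (194.4611 + 60.6660) / (723.6504 + 159.7949) = 255.1271 / 883.4452 = 0.28879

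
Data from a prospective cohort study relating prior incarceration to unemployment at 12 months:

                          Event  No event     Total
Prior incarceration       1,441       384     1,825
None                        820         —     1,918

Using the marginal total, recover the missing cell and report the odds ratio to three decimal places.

The missing cell is in the unexposed row: 1918 − 820 = 1098.
So a = 1441, b = 384, c = 820, d = 1098.
OR = (a·d)/(b·c) = (1441 × 1098) / (384 × 820) = 1582218 / 314880 = 5.02483

5.025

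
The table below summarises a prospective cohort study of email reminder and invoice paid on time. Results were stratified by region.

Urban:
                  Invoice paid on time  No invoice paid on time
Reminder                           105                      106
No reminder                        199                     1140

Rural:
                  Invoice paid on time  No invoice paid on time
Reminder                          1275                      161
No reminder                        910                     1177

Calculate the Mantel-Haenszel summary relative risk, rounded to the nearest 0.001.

RR_MH = Σ(aᵢ·n₀ᵢ/nᵢ) / Σ(cᵢ·n₁ᵢ/nᵢ), with n₁ᵢ = aᵢ+bᵢ (exposed), n₀ᵢ = cᵢ+dᵢ (unexposed), nᵢ = n₁ᵢ+n₀ᵢ.
Stratum 1 (Urban): n₁ = 211, n₀ = 1339, n = 1550; a·n₀/n = 105·1339/1550 = 90.7065; c·n₁/n = 199·211/1550 = 27.0897
Stratum 2 (Rural): n₁ = 1436, n₀ = 2087, n = 3523; a·n₀/n = 1275·2087/3523 = 755.3009; c·n₁/n = 910·1436/3523 = 370.9225
RR_MH = (90.7065 + 755.3009) / (27.0897 + 370.9225) = 846.0073 / 398.0122 = 2.12558

2.126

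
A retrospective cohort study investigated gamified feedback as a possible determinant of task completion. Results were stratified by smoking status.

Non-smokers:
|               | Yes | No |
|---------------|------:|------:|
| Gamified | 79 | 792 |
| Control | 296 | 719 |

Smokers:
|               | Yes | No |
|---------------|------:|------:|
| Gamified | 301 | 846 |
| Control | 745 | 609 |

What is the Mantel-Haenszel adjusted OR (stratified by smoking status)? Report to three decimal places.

OR_MH = Σ(aᵢdᵢ/nᵢ) / Σ(bᵢcᵢ/nᵢ), where nᵢ is the stratum total.
Stratum 1 (Non-smokers): n = 1886; a·d/n = 79·719/1886 = 30.1172; b·c/n = 792·296/1886 = 124.3012
Stratum 2 (Smokers): n = 2501; a·d/n = 301·609/2501 = 73.2943; b·c/n = 846·745/2501 = 252.0072
OR_MH = (30.1172 + 73.2943) / (124.3012 + 252.0072) = 103.4115 / 376.3084 = 0.27481

0.275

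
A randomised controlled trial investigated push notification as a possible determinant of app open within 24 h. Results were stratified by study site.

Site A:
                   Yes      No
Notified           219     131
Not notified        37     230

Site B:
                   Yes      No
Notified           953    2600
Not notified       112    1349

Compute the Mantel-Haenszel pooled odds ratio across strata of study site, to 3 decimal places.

OR_MH = Σ(aᵢdᵢ/nᵢ) / Σ(bᵢcᵢ/nᵢ), where nᵢ is the stratum total.
Stratum 1 (Site A): n = 617; a·d/n = 219·230/617 = 81.6370; b·c/n = 131·37/617 = 7.8558
Stratum 2 (Site B): n = 5014; a·d/n = 953·1349/5014 = 256.4015; b·c/n = 2600·112/5014 = 58.0774
OR_MH = (81.6370 + 256.4015) / (7.8558 + 58.0774) = 338.0384 / 65.9331 = 5.12699

5.127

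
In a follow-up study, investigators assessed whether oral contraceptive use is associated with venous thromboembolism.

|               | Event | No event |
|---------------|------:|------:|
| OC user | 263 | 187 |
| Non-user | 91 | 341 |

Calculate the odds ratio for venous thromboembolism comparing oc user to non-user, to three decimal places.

5.270

Cells: a = 263, b = 187, c = 91, d = 341.
OR = (a·d)/(b·c) = (263 × 341) / (187 × 91) = 89683 / 17017 = 5.27020
The odds of venous thromboembolism are about 5.27 times as high in the oc user group.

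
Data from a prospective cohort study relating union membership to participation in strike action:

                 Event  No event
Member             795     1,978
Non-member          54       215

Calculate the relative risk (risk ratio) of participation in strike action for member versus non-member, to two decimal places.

Cells: a = 795, b = 1978, c = 54, d = 215.
Risk in exposed = 795/2773 = 0.28669; risk in unexposed = 54/269 = 0.20074.
RR = 0.28669 / 0.20074 = 1.42816
The risk among the exposed is 1.43 times that among the unexposed.

1.43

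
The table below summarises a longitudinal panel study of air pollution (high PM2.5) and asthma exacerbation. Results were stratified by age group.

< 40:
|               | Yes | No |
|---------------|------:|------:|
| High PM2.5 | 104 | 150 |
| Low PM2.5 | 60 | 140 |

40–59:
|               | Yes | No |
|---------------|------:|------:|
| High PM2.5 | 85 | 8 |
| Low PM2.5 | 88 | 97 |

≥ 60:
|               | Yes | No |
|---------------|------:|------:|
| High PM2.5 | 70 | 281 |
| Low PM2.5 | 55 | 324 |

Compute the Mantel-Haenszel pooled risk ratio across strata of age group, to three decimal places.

RR_MH = Σ(aᵢ·n₀ᵢ/nᵢ) / Σ(cᵢ·n₁ᵢ/nᵢ), with n₁ᵢ = aᵢ+bᵢ (exposed), n₀ᵢ = cᵢ+dᵢ (unexposed), nᵢ = n₁ᵢ+n₀ᵢ.
Stratum 1 (< 40): n₁ = 254, n₀ = 200, n = 454; a·n₀/n = 104·200/454 = 45.8150; c·n₁/n = 60·254/454 = 33.5683
Stratum 2 (40–59): n₁ = 93, n₀ = 185, n = 278; a·n₀/n = 85·185/278 = 56.5647; c·n₁/n = 88·93/278 = 29.4388
Stratum 3 (≥ 60): n₁ = 351, n₀ = 379, n = 730; a·n₀/n = 70·379/730 = 36.3425; c·n₁/n = 55·351/730 = 26.4452
RR_MH = (45.8150 + 56.5647 + 36.3425) / (33.5683 + 29.4388 + 26.4452) = 138.7222 / 89.4523 = 1.55079

1.551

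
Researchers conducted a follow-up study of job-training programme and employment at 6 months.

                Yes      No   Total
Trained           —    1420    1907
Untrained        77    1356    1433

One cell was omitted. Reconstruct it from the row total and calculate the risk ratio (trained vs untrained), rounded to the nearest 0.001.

4.753

The missing cell is in the exposed row: 1907 − 1420 = 487.
So a = 487, b = 1420, c = 77, d = 1356.
RR = [a/(a+b)] / [c/(c+d)] = (487/1907) / (77/1433) = 0.25537/0.05373 = 4.75263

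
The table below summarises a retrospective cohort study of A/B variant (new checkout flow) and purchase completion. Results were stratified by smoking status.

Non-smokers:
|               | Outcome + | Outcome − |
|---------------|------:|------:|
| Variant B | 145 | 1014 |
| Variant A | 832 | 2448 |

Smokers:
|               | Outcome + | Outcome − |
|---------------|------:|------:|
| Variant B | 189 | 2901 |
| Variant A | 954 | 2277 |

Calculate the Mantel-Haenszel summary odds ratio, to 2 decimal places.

0.24

OR_MH = Σ(aᵢdᵢ/nᵢ) / Σ(bᵢcᵢ/nᵢ), where nᵢ is the stratum total.
Stratum 1 (Non-smokers): n = 4439; a·d/n = 145·2448/4439 = 79.9640; b·c/n = 1014·832/4439 = 190.0536
Stratum 2 (Smokers): n = 6321; a·d/n = 189·2277/6321 = 68.0831; b·c/n = 2901·954/6321 = 437.8348
OR_MH = (79.9640 + 68.0831) / (190.0536 + 437.8348) = 148.0470 / 627.8885 = 0.23579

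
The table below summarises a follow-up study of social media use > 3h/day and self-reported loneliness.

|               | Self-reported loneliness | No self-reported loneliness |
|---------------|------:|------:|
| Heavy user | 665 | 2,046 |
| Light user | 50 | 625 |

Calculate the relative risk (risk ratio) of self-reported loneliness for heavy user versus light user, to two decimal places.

Cells: a = 665, b = 2046, c = 50, d = 625.
Risk in exposed = 665/2711 = 0.24530; risk in unexposed = 50/675 = 0.07407.
RR = 0.24530 / 0.07407 = 3.31151
The risk among the exposed is 3.31 times that among the unexposed.

3.31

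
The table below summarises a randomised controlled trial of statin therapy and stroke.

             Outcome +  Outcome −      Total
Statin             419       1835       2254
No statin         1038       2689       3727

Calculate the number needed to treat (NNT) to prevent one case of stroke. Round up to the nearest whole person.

Risk in treated group = 419/2254 = 0.18589; risk in control = 1038/3727 = 0.27851.
Absolute risk reduction = 0.27851 − 0.18589 = 0.09262
NNT = 1 / ARR = 1 / 0.09262 = 10.797 → round up → 11

11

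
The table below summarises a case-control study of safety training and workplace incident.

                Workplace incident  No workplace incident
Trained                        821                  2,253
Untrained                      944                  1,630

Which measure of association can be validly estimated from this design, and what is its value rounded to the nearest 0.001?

Cells: a = 821, b = 2253, c = 944, d = 1630.
This is a case-control study: participants were sampled on outcome status, so risks in the source population cannot be estimated directly — relative risk is not valid here. The odds ratio is the appropriate measure.
OR = (a·d)/(b·c) = (821 × 1630) / (2253 × 944) = 1338230 / 2126832 = 0.62921

0.629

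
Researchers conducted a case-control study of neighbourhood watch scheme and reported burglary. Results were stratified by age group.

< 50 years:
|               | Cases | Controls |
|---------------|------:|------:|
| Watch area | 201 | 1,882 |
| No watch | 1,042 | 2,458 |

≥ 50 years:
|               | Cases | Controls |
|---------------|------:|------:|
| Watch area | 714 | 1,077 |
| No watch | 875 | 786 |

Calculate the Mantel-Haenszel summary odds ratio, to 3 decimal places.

0.402

OR_MH = Σ(aᵢdᵢ/nᵢ) / Σ(bᵢcᵢ/nᵢ), where nᵢ is the stratum total.
Stratum 1 (< 50 years): n = 5583; a·d/n = 201·2458/5583 = 88.4933; b·c/n = 1882·1042/5583 = 351.2527
Stratum 2 (≥ 50 years): n = 3452; a·d/n = 714·786/3452 = 162.5736; b·c/n = 1077·875/3452 = 272.9939
OR_MH = (88.4933 + 162.5736) / (351.2527 + 272.9939) = 251.0669 / 624.2466 = 0.40219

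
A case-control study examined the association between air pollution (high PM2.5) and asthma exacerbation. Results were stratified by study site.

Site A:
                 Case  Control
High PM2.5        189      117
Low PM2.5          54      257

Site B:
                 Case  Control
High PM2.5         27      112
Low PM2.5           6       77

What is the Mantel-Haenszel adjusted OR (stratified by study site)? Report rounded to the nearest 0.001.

6.640

OR_MH = Σ(aᵢdᵢ/nᵢ) / Σ(bᵢcᵢ/nᵢ), where nᵢ is the stratum total.
Stratum 1 (Site A): n = 617; a·d/n = 189·257/617 = 78.7245; b·c/n = 117·54/617 = 10.2399
Stratum 2 (Site B): n = 222; a·d/n = 27·77/222 = 9.3649; b·c/n = 112·6/222 = 3.0270
OR_MH = (78.7245 + 9.3649) / (10.2399 + 3.0270) = 88.0893 / 13.2669 = 6.63978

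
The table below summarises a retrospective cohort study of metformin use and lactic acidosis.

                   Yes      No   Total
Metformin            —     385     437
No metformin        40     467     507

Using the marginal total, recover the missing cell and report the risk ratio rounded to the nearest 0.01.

1.51

The missing cell is in the exposed row: 437 − 385 = 52.
So a = 52, b = 385, c = 40, d = 467.
RR = [a/(a+b)] / [c/(c+d)] = (52/437) / (40/507) = 0.11899/0.07890 = 1.50824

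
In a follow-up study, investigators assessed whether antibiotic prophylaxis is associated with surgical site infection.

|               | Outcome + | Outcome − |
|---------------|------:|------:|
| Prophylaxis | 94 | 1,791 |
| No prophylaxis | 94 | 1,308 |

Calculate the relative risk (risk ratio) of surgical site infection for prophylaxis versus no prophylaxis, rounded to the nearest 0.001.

0.744

Cells: a = 94, b = 1791, c = 94, d = 1308.
Risk in exposed = 94/1885 = 0.04987; risk in unexposed = 94/1402 = 0.06705.
RR = 0.04987 / 0.06705 = 0.74377
The risk is 26% lower among the exposed than among the unexposed.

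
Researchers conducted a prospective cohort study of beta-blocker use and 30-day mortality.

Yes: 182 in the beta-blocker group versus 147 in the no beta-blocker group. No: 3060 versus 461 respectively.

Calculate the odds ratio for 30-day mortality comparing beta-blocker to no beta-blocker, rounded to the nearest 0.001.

0.187

From the description: a = 182, b = 3060, c = 147, d = 461.
OR = (a·d)/(b·c) = (182 × 461) / (3060 × 147) = 83902 / 449820 = 0.18652
Exposure is associated with lower odds of 30-day mortality (OR = 0.19 < 1).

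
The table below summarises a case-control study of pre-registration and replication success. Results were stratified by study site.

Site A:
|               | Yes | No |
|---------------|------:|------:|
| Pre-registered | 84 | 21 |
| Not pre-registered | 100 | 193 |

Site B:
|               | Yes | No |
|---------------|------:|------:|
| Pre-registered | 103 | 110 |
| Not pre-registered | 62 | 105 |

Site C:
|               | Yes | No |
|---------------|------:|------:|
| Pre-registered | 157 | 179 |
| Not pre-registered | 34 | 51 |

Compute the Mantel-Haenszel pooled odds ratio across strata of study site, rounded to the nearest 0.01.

2.34

OR_MH = Σ(aᵢdᵢ/nᵢ) / Σ(bᵢcᵢ/nᵢ), where nᵢ is the stratum total.
Stratum 1 (Site A): n = 398; a·d/n = 84·193/398 = 40.7337; b·c/n = 21·100/398 = 5.2764
Stratum 2 (Site B): n = 380; a·d/n = 103·105/380 = 28.4605; b·c/n = 110·62/380 = 17.9474
Stratum 3 (Site C): n = 421; a·d/n = 157·51/421 = 19.0190; b·c/n = 179·34/421 = 14.4561
OR_MH = (40.7337 + 28.4605 + 19.0190) / (5.2764 + 17.9474 + 14.4561) = 88.2132 / 37.6798 = 2.34113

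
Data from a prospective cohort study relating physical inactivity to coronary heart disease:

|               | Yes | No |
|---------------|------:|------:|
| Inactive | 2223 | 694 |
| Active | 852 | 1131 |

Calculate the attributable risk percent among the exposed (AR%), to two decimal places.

Cells: a = 2223, b = 694, c = 852, d = 1131.
Risk in exposed = 2223/2917 = 0.76208; risk in unexposed = 852/1983 = 0.42965.
RR = 0.76208/0.42965 = 1.77372
AR% = (RR − 1)/RR × 100 = (1.77372 − 1)/1.77372 × 100 = 43.6215%

43.62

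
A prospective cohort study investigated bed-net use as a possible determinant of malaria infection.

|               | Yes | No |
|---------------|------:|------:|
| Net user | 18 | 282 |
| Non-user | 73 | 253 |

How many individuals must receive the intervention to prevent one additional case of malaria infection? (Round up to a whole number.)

7

Risk in treated group = 18/300 = 0.06000; risk in control = 73/326 = 0.22393.
Absolute risk reduction = 0.22393 − 0.06000 = 0.16393
NNT = 1 / ARR = 1 / 0.16393 = 6.100 → round up → 7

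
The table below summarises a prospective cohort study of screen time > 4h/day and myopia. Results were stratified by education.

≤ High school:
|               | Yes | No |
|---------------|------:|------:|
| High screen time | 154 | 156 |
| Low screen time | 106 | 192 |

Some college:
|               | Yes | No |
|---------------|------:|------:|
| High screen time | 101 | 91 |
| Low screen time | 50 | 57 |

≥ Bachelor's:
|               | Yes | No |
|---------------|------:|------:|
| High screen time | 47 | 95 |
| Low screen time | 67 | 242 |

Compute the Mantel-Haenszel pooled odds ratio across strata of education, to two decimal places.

1.65

OR_MH = Σ(aᵢdᵢ/nᵢ) / Σ(bᵢcᵢ/nᵢ), where nᵢ is the stratum total.
Stratum 1 (≤ High school): n = 608; a·d/n = 154·192/608 = 48.6316; b·c/n = 156·106/608 = 27.1974
Stratum 2 (Some college): n = 299; a·d/n = 101·57/299 = 19.2542; b·c/n = 91·50/299 = 15.2174
Stratum 3 (≥ Bachelor's): n = 451; a·d/n = 47·242/451 = 25.2195; b·c/n = 95·67/451 = 14.1131
OR_MH = (48.6316 + 19.2542 + 25.2195) / (27.1974 + 15.2174 + 14.1131) = 93.1053 / 56.5278 = 1.64707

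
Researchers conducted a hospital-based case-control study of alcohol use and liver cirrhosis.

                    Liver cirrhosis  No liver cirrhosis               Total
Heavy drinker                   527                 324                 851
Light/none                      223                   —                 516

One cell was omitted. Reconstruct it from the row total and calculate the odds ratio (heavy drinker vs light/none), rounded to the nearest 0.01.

2.14

The missing cell is in the unexposed row: 516 − 223 = 293.
So a = 527, b = 324, c = 223, d = 293.
OR = (a·d)/(b·c) = (527 × 293) / (324 × 223) = 154411 / 72252 = 2.13712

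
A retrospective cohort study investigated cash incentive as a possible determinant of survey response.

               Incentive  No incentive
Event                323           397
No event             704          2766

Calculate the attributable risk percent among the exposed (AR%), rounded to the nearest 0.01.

Reading the table with exposure as columns: a = 323 (Incentive, case), b = 704 (Incentive, non-case), c = 397 (No incentive, case), d = 2766.
Risk in exposed = 323/1027 = 0.31451; risk in unexposed = 397/3163 = 0.12551.
RR = 0.31451/0.12551 = 2.50577
AR% = (RR − 1)/RR × 100 = (2.50577 − 1)/2.50577 × 100 = 60.0921%

60.09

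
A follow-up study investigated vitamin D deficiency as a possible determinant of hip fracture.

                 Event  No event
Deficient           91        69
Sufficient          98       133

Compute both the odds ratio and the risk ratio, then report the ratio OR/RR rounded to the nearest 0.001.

1.335

Cells: a = 91, b = 69, c = 98, d = 133.
OR = (91·133)/(69·98) = 12103/6762 = 1.78986
Risk in exposed = 91/160 = 0.56875; risk in unexposed = 98/231 = 0.42424; RR = 1.34062
OR/RR = 1.78986 / 1.34062 = 1.33509
The outcome is not rare, so the OR lies further from 1 than the RR.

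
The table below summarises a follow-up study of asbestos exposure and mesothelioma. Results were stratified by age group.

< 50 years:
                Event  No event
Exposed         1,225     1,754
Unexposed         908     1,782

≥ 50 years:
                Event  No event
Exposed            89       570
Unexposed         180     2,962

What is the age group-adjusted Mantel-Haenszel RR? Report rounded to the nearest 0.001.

1.288

RR_MH = Σ(aᵢ·n₀ᵢ/nᵢ) / Σ(cᵢ·n₁ᵢ/nᵢ), with n₁ᵢ = aᵢ+bᵢ (exposed), n₀ᵢ = cᵢ+dᵢ (unexposed), nᵢ = n₁ᵢ+n₀ᵢ.
Stratum 1 (< 50 years): n₁ = 2979, n₀ = 2690, n = 5669; a·n₀/n = 1225·2690/5669 = 581.2754; c·n₁/n = 908·2979/5669 = 477.1445
Stratum 2 (≥ 50 years): n₁ = 659, n₀ = 3142, n = 3801; a·n₀/n = 89·3142/3801 = 73.5696; c·n₁/n = 180·659/3801 = 31.2076
RR_MH = (581.2754 + 73.5696) / (477.1445 + 31.2076) = 654.8449 / 508.3520 = 1.28817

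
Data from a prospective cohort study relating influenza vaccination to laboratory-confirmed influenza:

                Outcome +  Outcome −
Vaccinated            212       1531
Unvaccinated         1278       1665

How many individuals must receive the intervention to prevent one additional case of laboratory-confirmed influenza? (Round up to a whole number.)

Risk in treated group = 212/1743 = 0.12163; risk in control = 1278/2943 = 0.43425.
Absolute risk reduction = 0.43425 − 0.12163 = 0.31262
NNT = 1 / ARR = 1 / 0.31262 = 3.199 → round up → 4

4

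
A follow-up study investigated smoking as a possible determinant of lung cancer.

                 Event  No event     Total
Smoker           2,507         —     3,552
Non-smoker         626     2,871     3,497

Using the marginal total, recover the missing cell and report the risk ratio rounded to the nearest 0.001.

The missing cell is in the exposed row: 3552 − 2507 = 1045.
So a = 2507, b = 1045, c = 626, d = 2871.
RR = [a/(a+b)] / [c/(c+d)] = (2507/3552) / (626/3497) = 0.70580/0.17901 = 3.94278

3.943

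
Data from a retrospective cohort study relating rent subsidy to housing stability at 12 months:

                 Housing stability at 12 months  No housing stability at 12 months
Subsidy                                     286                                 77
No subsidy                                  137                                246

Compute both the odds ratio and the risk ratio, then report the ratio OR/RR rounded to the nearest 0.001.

3.028

Cells: a = 286, b = 77, c = 137, d = 246.
OR = (286·246)/(77·137) = 70356/10549 = 6.66945
Risk in exposed = 286/363 = 0.78788; risk in unexposed = 137/383 = 0.35770; RR = 2.20261
OR/RR = 6.66945 / 2.20261 = 3.02797
The outcome is not rare, so the OR lies further from 1 than the RR.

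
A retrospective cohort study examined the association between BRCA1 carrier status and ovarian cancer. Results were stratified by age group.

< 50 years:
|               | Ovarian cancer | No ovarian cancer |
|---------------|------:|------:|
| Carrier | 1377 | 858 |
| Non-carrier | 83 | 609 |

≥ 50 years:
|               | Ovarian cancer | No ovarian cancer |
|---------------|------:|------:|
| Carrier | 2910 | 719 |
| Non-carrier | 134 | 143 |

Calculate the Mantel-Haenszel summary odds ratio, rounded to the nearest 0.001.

8.022

OR_MH = Σ(aᵢdᵢ/nᵢ) / Σ(bᵢcᵢ/nᵢ), where nᵢ is the stratum total.
Stratum 1 (< 50 years): n = 2927; a·d/n = 1377·609/2927 = 286.5026; b·c/n = 858·83/2927 = 24.3300
Stratum 2 (≥ 50 years): n = 3906; a·d/n = 2910·143/3906 = 106.5361; b·c/n = 719·134/3906 = 24.6662
OR_MH = (286.5026 + 106.5361) / (24.3300 + 24.6662) = 393.0387 / 48.9962 = 8.02182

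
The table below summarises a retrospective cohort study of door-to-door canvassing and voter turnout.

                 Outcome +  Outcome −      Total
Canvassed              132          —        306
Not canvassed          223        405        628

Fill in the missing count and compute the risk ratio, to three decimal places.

The missing cell is in the exposed row: 306 − 132 = 174.
So a = 132, b = 174, c = 223, d = 405.
RR = [a/(a+b)] / [c/(c+d)] = (132/306) / (223/628) = 0.43137/0.35510 = 1.21481

1.215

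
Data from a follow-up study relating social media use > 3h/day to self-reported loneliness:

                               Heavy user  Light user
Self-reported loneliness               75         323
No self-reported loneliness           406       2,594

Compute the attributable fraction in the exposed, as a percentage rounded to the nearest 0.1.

29.0

Reading the table with exposure as columns: a = 75 (Heavy user, case), b = 406 (Heavy user, non-case), c = 323 (Light user, case), d = 2594.
Risk in exposed = 75/481 = 0.15593; risk in unexposed = 323/2917 = 0.11073.
RR = 0.15593/0.11073 = 1.40815
AR% = (RR − 1)/RR × 100 = (1.40815 − 1)/1.40815 × 100 = 28.9850%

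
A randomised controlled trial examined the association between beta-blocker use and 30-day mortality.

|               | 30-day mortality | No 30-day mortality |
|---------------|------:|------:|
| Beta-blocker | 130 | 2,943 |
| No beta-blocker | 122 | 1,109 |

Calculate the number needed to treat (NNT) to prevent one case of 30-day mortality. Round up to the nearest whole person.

Risk in treated group = 130/3073 = 0.04230; risk in control = 122/1231 = 0.09911.
Absolute risk reduction = 0.09911 − 0.04230 = 0.05680
NNT = 1 / ARR = 1 / 0.05680 = 17.605 → round up → 18

18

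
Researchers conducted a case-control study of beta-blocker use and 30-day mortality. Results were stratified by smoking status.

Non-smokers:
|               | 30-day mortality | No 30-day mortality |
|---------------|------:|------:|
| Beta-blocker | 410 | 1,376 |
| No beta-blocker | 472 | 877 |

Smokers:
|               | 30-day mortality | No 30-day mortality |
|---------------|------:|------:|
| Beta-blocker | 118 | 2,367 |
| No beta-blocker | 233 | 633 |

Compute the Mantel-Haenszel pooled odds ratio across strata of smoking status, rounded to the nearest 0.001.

0.368

OR_MH = Σ(aᵢdᵢ/nᵢ) / Σ(bᵢcᵢ/nᵢ), where nᵢ is the stratum total.
Stratum 1 (Non-smokers): n = 3135; a·d/n = 410·877/3135 = 114.6954; b·c/n = 1376·472/3135 = 207.1681
Stratum 2 (Smokers): n = 3351; a·d/n = 118·633/3351 = 22.2901; b·c/n = 2367·233/3351 = 164.5810
OR_MH = (114.6954 + 22.2901) / (207.1681 + 164.5810) = 136.9854 / 371.7491 = 0.36849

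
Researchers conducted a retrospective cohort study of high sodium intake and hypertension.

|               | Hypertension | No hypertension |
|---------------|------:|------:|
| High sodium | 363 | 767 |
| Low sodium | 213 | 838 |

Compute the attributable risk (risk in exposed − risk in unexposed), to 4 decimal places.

0.1186

Cells: a = 363, b = 767, c = 213, d = 838.
Risk in exposed = 363/1130 = 0.321239; risk in unexposed = 213/1051 = 0.202664.
Risk difference = 0.321239 − 0.202664 = 0.118575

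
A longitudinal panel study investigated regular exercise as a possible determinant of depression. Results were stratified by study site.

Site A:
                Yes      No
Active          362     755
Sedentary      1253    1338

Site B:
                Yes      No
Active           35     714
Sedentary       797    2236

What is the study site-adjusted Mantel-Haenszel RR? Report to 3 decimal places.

0.525

RR_MH = Σ(aᵢ·n₀ᵢ/nᵢ) / Σ(cᵢ·n₁ᵢ/nᵢ), with n₁ᵢ = aᵢ+bᵢ (exposed), n₀ᵢ = cᵢ+dᵢ (unexposed), nᵢ = n₁ᵢ+n₀ᵢ.
Stratum 1 (Site A): n₁ = 1117, n₀ = 2591, n = 3708; a·n₀/n = 362·2591/3708 = 252.9509; c·n₁/n = 1253·1117/3708 = 377.4544
Stratum 2 (Site B): n₁ = 749, n₀ = 3033, n = 3782; a·n₀/n = 35·3033/3782 = 28.0685; c·n₁/n = 797·749/3782 = 157.8406
RR_MH = (252.9509 + 28.0685) / (377.4544 + 157.8406) = 281.0194 / 535.2950 = 0.52498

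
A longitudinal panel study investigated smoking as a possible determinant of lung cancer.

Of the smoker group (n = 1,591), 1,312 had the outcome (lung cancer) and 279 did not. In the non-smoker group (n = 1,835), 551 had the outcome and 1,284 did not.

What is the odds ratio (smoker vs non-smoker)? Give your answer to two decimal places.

10.96

From the description: a = 1312, b = 279, c = 551, d = 1284.
OR = (a·d)/(b·c) = (1312 × 1284) / (279 × 551) = 1684608 / 153729 = 10.95830
The odds of lung cancer are about 10.96 times as high in the smoker group.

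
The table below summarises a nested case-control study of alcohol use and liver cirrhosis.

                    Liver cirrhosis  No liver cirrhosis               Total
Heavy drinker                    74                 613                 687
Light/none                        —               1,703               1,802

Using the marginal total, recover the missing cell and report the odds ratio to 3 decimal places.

The missing cell is in the unexposed row: 1802 − 1703 = 99.
So a = 74, b = 613, c = 99, d = 1703.
OR = (a·d)/(b·c) = (74 × 1703) / (613 × 99) = 126022 / 60687 = 2.07659

2.077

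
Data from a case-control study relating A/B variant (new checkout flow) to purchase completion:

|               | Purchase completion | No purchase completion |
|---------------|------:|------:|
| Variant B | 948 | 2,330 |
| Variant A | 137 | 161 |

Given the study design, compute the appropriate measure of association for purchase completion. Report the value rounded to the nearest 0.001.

0.478

Cells: a = 948, b = 2330, c = 137, d = 161.
This is a case-control study: participants were sampled on outcome status, so risks in the source population cannot be estimated directly — relative risk is not valid here. The odds ratio is the appropriate measure.
OR = (a·d)/(b·c) = (948 × 161) / (2330 × 137) = 152628 / 319210 = 0.47814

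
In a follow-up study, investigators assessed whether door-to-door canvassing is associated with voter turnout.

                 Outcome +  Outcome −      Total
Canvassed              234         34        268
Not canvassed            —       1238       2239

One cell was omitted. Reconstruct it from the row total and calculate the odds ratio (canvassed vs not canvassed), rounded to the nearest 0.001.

The missing cell is in the unexposed row: 2239 − 1238 = 1001.
So a = 234, b = 34, c = 1001, d = 1238.
OR = (a·d)/(b·c) = (234 × 1238) / (34 × 1001) = 289692 / 34034 = 8.51184

8.512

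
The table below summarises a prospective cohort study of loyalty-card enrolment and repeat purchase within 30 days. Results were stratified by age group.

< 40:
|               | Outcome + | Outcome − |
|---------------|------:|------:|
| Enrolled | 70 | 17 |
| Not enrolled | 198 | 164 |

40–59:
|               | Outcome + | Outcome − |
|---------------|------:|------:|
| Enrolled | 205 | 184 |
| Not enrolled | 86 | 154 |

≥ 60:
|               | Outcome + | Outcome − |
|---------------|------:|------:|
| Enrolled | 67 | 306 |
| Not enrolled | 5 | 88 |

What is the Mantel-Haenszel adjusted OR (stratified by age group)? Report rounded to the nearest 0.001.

OR_MH = Σ(aᵢdᵢ/nᵢ) / Σ(bᵢcᵢ/nᵢ), where nᵢ is the stratum total.
Stratum 1 (< 40): n = 449; a·d/n = 70·164/449 = 25.5679; b·c/n = 17·198/449 = 7.4967
Stratum 2 (40–59): n = 629; a·d/n = 205·154/629 = 50.1908; b·c/n = 184·86/629 = 25.1574
Stratum 3 (≥ 60): n = 466; a·d/n = 67·88/466 = 12.6524; b·c/n = 306·5/466 = 3.2833
OR_MH = (25.5679 + 50.1908 + 12.6524) / (7.4967 + 25.1574 + 3.2833) = 88.4111 / 35.9373 = 2.46015

2.460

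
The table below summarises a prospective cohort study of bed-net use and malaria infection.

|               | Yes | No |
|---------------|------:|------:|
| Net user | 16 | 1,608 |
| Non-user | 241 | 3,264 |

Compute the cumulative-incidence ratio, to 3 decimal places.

0.143

Cells: a = 16, b = 1608, c = 241, d = 3264.
Risk in exposed = 16/1624 = 0.00985; risk in unexposed = 241/3505 = 0.06876.
RR = 0.00985 / 0.06876 = 0.14329
The risk is 86% lower among the exposed than among the unexposed.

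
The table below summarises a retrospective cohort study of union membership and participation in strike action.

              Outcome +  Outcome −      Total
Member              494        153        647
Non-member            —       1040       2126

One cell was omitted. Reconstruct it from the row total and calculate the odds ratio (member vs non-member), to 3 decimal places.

The missing cell is in the unexposed row: 2126 − 1040 = 1086.
So a = 494, b = 153, c = 1086, d = 1040.
OR = (a·d)/(b·c) = (494 × 1040) / (153 × 1086) = 513760 / 166158 = 3.09200

3.092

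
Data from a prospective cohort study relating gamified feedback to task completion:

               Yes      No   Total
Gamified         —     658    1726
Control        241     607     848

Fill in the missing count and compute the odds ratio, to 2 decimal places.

4.09

The missing cell is in the exposed row: 1726 − 658 = 1068.
So a = 1068, b = 658, c = 241, d = 607.
OR = (a·d)/(b·c) = (1068 × 607) / (658 × 241) = 648276 / 158578 = 4.08806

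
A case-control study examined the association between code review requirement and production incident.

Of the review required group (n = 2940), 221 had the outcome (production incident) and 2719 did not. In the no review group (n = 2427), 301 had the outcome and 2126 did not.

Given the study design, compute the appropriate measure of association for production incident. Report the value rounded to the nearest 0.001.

From the description: a = 221, b = 2719, c = 301, d = 2126.
This is a case-control study: participants were sampled on outcome status, so risks in the source population cannot be estimated directly — relative risk is not valid here. The odds ratio is the appropriate measure.
OR = (a·d)/(b·c) = (221 × 2126) / (2719 × 301) = 469846 / 818419 = 0.57409

0.574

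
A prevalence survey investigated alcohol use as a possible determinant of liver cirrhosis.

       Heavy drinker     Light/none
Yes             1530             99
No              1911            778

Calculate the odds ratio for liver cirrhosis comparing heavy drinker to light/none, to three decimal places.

Reading the table with exposure as columns: a = 1530 (Heavy drinker, case), b = 1911 (Heavy drinker, non-case), c = 99 (Light/none, case), d = 778.
OR = (a·d)/(b·c) = (1530 × 778) / (1911 × 99) = 1190340 / 189189 = 6.29180
The odds of liver cirrhosis are about 6.29 times as high in the heavy drinker group.

6.292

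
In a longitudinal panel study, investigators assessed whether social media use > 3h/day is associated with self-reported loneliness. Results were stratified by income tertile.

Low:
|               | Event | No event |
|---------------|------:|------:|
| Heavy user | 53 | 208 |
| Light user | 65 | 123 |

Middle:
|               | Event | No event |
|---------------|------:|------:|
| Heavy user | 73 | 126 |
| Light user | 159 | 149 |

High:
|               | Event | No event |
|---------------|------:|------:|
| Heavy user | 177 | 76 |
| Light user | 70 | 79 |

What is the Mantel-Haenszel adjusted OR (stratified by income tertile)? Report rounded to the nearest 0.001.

0.854

OR_MH = Σ(aᵢdᵢ/nᵢ) / Σ(bᵢcᵢ/nᵢ), where nᵢ is the stratum total.
Stratum 1 (Low): n = 449; a·d/n = 53·123/449 = 14.5189; b·c/n = 208·65/449 = 30.1114
Stratum 2 (Middle): n = 507; a·d/n = 73·149/507 = 21.4536; b·c/n = 126·159/507 = 39.5148
Stratum 3 (High): n = 402; a·d/n = 177·79/402 = 34.7836; b·c/n = 76·70/402 = 13.2338
OR_MH = (14.5189 + 21.4536 + 34.7836) / (30.1114 + 39.5148 + 13.2338) = 70.7562 / 82.8600 = 0.85392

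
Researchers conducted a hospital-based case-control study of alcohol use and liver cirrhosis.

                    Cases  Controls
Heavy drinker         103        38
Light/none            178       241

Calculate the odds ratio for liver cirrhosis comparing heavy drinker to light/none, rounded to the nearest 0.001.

Cells: a = 103, b = 38, c = 178, d = 241.
OR = (a·d)/(b·c) = (103 × 241) / (38 × 178) = 24823 / 6764 = 3.66987
The odds of liver cirrhosis are about 3.67 times as high in the heavy drinker group.

3.670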